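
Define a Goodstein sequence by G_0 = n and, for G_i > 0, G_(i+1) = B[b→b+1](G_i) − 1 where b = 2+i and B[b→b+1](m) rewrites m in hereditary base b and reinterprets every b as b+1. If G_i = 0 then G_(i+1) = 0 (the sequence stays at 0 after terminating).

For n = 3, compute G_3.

G_0=3  [base 2] 2 + 1  →[2↦3]→  3 + 1 = 4  −1 ⇒ G_1=3
G_1=3  [base 3] 3  →[3↦4]→  4 = 4  −1 ⇒ G_2=3
G_2=3  [base 4] 3  →[4↦5]→  3 = 3  −1 ⇒ G_3=2
G_3=2  [base 5] 2  →[5↦6]→  2 = 2  −1 ⇒ G_4=1

2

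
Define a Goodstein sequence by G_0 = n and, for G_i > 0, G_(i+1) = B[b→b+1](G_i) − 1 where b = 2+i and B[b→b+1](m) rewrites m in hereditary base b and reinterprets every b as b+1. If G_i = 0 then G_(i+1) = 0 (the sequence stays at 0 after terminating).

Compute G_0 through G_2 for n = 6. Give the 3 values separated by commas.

(0) 6|_2 = 2^2 + 2 ↦ 3^3 + 3|_3 = 30 ⇒ 29
(1) 29|_3 = 3^3 + 2 ↦ 4^4 + 2|_4 = 258 ⇒ 257

6, 29, 257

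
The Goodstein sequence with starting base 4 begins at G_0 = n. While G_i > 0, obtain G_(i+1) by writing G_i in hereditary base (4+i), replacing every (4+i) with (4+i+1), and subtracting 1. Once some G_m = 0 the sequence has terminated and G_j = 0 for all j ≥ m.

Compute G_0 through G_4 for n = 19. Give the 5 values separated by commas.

G_0=19  [base 4] 4^2 + 3  →[4↦5]→  5^2 + 3 = 28  −1 ⇒ G_1=27
G_1=27  [base 5] 5^2 + 2  →[5↦6]→  6^2 + 2 = 38  −1 ⇒ G_2=37
G_2=37  [base 6] 6^2 + 1  →[6↦7]→  7^2 + 1 = 50  −1 ⇒ G_3=49
G_3=49  [base 7] 7^2  →[7↦8]→  8^2 = 64  −1 ⇒ G_4=63

19, 27, 37, 49, 63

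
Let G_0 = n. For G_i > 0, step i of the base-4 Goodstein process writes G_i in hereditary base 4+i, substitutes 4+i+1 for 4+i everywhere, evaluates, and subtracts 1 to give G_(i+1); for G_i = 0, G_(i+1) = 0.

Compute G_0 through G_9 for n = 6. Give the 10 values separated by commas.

step 0: 6 = 4 + 2; sub 5 for 4: 5 + 2; = 7; G_1 = 7−1 = 6
step 1: 6 = 5 + 1; sub 6 for 5: 6 + 1; = 7; G_2 = 7−1 = 6
step 2: 6 = 6; sub 7 for 6: 7; = 7; G_3 = 7−1 = 6
step 3: 6 = 6; sub 8 for 7: 6; = 6; G_4 = 6−1 = 5
step 4: 5 = 5; sub 9 for 8: 5; = 5; G_5 = 5−1 = 4
step 5: 4 = 4; sub 10 for 9: 4; = 4; G_6 = 4−1 = 3
step 6: 3 = 3; sub 11 for 10: 3; = 3; G_7 = 3−1 = 2
step 7: 2 = 2; sub 12 for 11: 2; = 2; G_8 = 2−1 = 1
step 8: 1 = 1; sub 13 for 12: 1; = 1; G_9 = 1−1 = 0

6, 6, 6, 6, 5, 4, 3, 2, 1, 0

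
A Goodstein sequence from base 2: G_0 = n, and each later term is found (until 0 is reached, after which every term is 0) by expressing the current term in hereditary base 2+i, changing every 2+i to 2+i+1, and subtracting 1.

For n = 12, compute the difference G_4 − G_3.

(0) 12|_2 = 2^(2 + 1) + 2^2 ↦ 3^(3 + 1) + 3^3|_3 = 108 ⇒ 107
(1) 107|_3 = 3^(3 + 1) + 2·3^2 + 2·3 + 2 ↦ 4^(4 + 1) + 2·4^2 + 2·4 + 2|_4 = 1066 ⇒ 1065
(2) 1065|_4 = 4^(4 + 1) + 2·4^2 + 2·4 + 1 ↦ 5^(5 + 1) + 2·5^2 + 2·5 + 1|_5 = 15686 ⇒ 15685
(3) 15685|_5 = 5^(5 + 1) + 2·5^2 + 2·5 ↦ 6^(6 + 1) + 2·6^2 + 2·6|_6 = 280020 ⇒ 280019

264334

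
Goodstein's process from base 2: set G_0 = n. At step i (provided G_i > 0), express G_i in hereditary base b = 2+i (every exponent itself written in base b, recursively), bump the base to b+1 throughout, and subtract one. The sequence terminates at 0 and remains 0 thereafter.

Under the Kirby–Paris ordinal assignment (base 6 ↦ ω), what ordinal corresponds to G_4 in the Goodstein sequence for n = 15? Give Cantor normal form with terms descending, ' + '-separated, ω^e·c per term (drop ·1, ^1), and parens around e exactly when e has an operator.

(0) 15|_2 = 2^(2 + 1) + 2^2 + 2 + 1 ↦ 3^(3 + 1) + 3^3 + 3 + 1|_3 = 112 ⇒ 111
(1) 111|_3 = 3^(3 + 1) + 3^3 + 3 ↦ 4^(4 + 1) + 4^4 + 4|_4 = 1284 ⇒ 1283
(2) 1283|_4 = 4^(4 + 1) + 4^4 + 3 ↦ 5^(5 + 1) + 5^5 + 3|_5 = 18753 ⇒ 18752
(3) 18752|_5 = 5^(5 + 1) + 5^5 + 2 ↦ 6^(6 + 1) + 6^6 + 2|_6 = 326594 ⇒ 326593
(4) 326593|_6 = 6^(6 + 1) + 6^6 + 1 ↦ 7^(7 + 1) + 7^7 + 1|_7 = 6588345 ⇒ 6588344

ω^(ω + 1) + ω^ω + 1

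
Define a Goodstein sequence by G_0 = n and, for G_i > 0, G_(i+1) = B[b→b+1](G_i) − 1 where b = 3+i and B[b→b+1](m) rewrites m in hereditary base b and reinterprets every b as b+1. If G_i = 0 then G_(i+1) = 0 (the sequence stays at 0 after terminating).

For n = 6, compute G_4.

7

step 0: 6 = 2·3; sub 4 for 3: 2·4; = 8; G_1 = 8−1 = 7
step 1: 7 = 4 + 3; sub 5 for 4: 5 + 3; = 8; G_2 = 8−1 = 7
step 2: 7 = 5 + 2; sub 6 for 5: 6 + 2; = 8; G_3 = 8−1 = 7
step 3: 7 = 6 + 1; sub 7 for 6: 7 + 1; = 8; G_4 = 8−1 = 7
step 4: 7 = 7; sub 8 for 7: 8; = 8; G_5 = 8−1 = 7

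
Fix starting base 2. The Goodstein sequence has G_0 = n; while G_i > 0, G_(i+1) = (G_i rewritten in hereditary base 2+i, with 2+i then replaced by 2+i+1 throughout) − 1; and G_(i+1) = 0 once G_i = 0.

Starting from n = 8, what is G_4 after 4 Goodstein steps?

93395

base 2: 8 = 2^(2 + 1); at 3: 3^(3 + 1) = 81; next = 80
base 3: 80 = 2·3^3 + 2·3^2 + 2·3 + 2; at 4: 2·4^4 + 2·4^2 + 2·4 + 2 = 554; next = 553
base 4: 553 = 2·4^4 + 2·4^2 + 2·4 + 1; at 5: 2·5^5 + 2·5^2 + 2·5 + 1 = 6311; next = 6310
base 5: 6310 = 2·5^5 + 2·5^2 + 2·5; at 6: 2·6^6 + 2·6^2 + 2·6 = 93396; next = 93395
base 6: 93395 = 2·6^6 + 2·6^2 + 6 + 5; at 7: 2·7^7 + 2·7^2 + 7 + 5 = 1647196; next = 1647195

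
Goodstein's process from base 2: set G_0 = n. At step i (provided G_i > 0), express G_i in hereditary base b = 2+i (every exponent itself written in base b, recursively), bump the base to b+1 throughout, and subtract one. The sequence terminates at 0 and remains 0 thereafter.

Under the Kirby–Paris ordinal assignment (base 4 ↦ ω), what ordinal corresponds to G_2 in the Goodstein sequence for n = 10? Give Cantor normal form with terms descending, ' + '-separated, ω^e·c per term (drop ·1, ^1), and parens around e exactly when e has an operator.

(0) 10|_2 = 2^(2 + 1) + 2 ↦ 3^(3 + 1) + 3|_3 = 84 ⇒ 83
(1) 83|_3 = 3^(3 + 1) + 2 ↦ 4^(4 + 1) + 2|_4 = 1026 ⇒ 1025

ω^(ω + 1) + 1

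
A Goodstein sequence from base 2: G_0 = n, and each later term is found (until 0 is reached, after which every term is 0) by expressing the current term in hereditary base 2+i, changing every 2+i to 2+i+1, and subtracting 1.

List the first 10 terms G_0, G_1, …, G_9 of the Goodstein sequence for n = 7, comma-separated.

7, 30, 259, 3127, 46657, 823543, 16777215, 37665879, 77777775, 150051213

[0] 7 ≡ 2^2 + 2 + 1 (base 2). Lift 3: 31. −1: 30.
[1] 30 ≡ 3^3 + 3 (base 3). Lift 4: 260. −1: 259.
[2] 259 ≡ 4^4 + 3 (base 4). Lift 5: 3128. −1: 3127.
[3] 3127 ≡ 5^5 + 2 (base 5). Lift 6: 46658. −1: 46657.
[4] 46657 ≡ 6^6 + 1 (base 6). Lift 7: 823544. −1: 823543.
[5] 823543 ≡ 7^7 (base 7). Lift 8: 16777216. −1: 16777215.
[6] 16777215 ≡ 7·8^7 + 7·8^6 + 7·8^5 + 7·8^4 + 7·8^3 + 7·8^2 + 7·8 + 7 (base 8). Lift 9: 37665880. −1: 37665879.
[7] 37665879 ≡ 7·9^7 + 7·9^6 + 7·9^5 + 7·9^4 + 7·9^3 + 7·9^2 + 7·9 + 6 (base 9). Lift 10: 77777776. −1: 77777775.
[8] 77777775 ≡ 7·10^7 + 7·10^6 + 7·10^5 + 7·10^4 + 7·10^3 + 7·10^2 + 7·10 + 5 (base 10). Lift 11: 150051214. −1: 150051213.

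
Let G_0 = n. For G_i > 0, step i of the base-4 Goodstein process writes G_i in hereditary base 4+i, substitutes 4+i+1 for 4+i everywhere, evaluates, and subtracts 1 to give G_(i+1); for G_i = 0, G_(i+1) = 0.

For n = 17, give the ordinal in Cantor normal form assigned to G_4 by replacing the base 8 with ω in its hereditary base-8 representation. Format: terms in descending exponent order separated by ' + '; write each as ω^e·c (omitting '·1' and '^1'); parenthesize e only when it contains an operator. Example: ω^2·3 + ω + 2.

[0] 17 ≡ 4^2 + 1 (base 4). Lift 5: 26. −1: 25.
[1] 25 ≡ 5^2 (base 5). Lift 6: 36. −1: 35.
[2] 35 ≡ 5·6 + 5 (base 6). Lift 7: 40. −1: 39.
[3] 39 ≡ 5·7 + 4 (base 7). Lift 8: 44. −1: 43.
[4] 43 ≡ 5·8 + 3 (base 8). Lift 9: 48. −1: 47.

ω·5 + 3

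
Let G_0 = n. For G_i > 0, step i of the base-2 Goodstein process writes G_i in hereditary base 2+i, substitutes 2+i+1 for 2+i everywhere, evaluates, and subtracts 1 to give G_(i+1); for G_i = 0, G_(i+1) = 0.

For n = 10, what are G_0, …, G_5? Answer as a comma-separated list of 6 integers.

10, 83, 1025, 15625, 279935, 4215754

(0) 10|_2 = 2^(2 + 1) + 2 ↦ 3^(3 + 1) + 3|_3 = 84 ⇒ 83
(1) 83|_3 = 3^(3 + 1) + 2 ↦ 4^(4 + 1) + 2|_4 = 1026 ⇒ 1025
(2) 1025|_4 = 4^(4 + 1) + 1 ↦ 5^(5 + 1) + 1|_5 = 15626 ⇒ 15625
(3) 15625|_5 = 5^(5 + 1) ↦ 6^(6 + 1)|_6 = 279936 ⇒ 279935
(4) 279935|_6 = 5·6^6 + 5·6^5 + 5·6^4 + 5·6^3 + 5·6^2 + 5·6 + 5 ↦ 5·7^7 + 5·7^5 + 5·7^4 + 5·7^3 + 5·7^2 + 5·7 + 5|_7 = 4215755 ⇒ 4215754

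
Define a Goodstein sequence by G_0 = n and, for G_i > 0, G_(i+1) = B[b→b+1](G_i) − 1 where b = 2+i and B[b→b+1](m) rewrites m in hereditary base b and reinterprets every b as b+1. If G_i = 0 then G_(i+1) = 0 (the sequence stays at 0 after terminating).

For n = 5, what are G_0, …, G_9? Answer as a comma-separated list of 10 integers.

5, 27, 255, 467, 775, 1197, 1751, 2454, 3325, 4382

5 —HB2→ 2^2 + 1 —bump→ 3^3 + 1 = 28 —(−1)→ 27
27 —HB3→ 3^3 —bump→ 4^4 = 256 —(−1)→ 255
255 —HB4→ 3·4^3 + 3·4^2 + 3·4 + 3 —bump→ 3·5^3 + 3·5^2 + 3·5 + 3 = 468 —(−1)→ 467
467 —HB5→ 3·5^3 + 3·5^2 + 3·5 + 2 —bump→ 3·6^3 + 3·6^2 + 3·6 + 2 = 776 —(−1)→ 775
775 —HB6→ 3·6^3 + 3·6^2 + 3·6 + 1 —bump→ 3·7^3 + 3·7^2 + 3·7 + 1 = 1198 —(−1)→ 1197
1197 —HB7→ 3·7^3 + 3·7^2 + 3·7 —bump→ 3·8^3 + 3·8^2 + 3·8 = 1752 —(−1)→ 1751
1751 —HB8→ 3·8^3 + 3·8^2 + 2·8 + 7 —bump→ 3·9^3 + 3·9^2 + 2·9 + 7 = 2455 —(−1)→ 2454
2454 —HB9→ 3·9^3 + 3·9^2 + 2·9 + 6 —bump→ 3·10^3 + 3·10^2 + 2·10 + 6 = 3326 —(−1)→ 3325
3325 —HB10→ 3·10^3 + 3·10^2 + 2·10 + 5 —bump→ 3·11^3 + 3·11^2 + 2·11 + 5 = 4383 —(−1)→ 4382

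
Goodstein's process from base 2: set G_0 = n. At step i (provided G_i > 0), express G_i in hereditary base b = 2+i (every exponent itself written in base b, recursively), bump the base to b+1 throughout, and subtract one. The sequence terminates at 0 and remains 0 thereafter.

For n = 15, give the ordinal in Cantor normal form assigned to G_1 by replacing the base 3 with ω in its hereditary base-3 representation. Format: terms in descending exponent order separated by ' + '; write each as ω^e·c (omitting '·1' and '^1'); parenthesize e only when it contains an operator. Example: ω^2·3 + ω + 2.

ω^(ω + 1) + ω^ω + ω

15 —HB2→ 2^(2 + 1) + 2^2 + 2 + 1 —bump→ 3^(3 + 1) + 3^3 + 3 + 1 = 112 —(−1)→ 111
111 —HB3→ 3^(3 + 1) + 3^3 + 3 —bump→ 4^(4 + 1) + 4^4 + 4 = 1284 —(−1)→ 1283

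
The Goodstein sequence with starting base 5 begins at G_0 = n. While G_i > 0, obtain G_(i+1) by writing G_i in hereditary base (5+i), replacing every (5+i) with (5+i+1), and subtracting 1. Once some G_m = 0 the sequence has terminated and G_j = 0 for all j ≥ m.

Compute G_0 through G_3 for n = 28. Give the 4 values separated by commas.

base 5: 28 = 5^2 + 3; at 6: 6^2 + 3 = 39; next = 38
base 6: 38 = 6^2 + 2; at 7: 7^2 + 2 = 51; next = 50
base 7: 50 = 7^2 + 1; at 8: 8^2 + 1 = 65; next = 64

28, 38, 50, 64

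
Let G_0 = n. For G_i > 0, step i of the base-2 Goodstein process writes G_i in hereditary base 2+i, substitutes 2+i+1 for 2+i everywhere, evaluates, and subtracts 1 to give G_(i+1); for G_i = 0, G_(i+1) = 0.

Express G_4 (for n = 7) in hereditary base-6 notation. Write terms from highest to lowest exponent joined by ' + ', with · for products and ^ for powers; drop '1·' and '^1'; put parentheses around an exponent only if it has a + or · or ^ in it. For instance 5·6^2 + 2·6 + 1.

6^6 + 1

[0] 7 ≡ 2^2 + 2 + 1 (base 2). Lift 3: 31. −1: 30.
[1] 30 ≡ 3^3 + 3 (base 3). Lift 4: 260. −1: 259.
[2] 259 ≡ 4^4 + 3 (base 4). Lift 5: 3128. −1: 3127.
[3] 3127 ≡ 5^5 + 2 (base 5). Lift 6: 46658. −1: 46657.
[4] 46657 ≡ 6^6 + 1 (base 6). Lift 7: 823544. −1: 823543.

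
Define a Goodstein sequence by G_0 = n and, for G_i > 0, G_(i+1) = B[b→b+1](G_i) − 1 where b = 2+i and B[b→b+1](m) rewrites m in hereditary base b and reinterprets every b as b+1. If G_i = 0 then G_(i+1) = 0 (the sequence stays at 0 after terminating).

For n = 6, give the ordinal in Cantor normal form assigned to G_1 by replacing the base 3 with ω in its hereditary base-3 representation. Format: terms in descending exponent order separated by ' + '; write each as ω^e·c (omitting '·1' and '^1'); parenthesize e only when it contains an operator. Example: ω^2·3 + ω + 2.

6 —HB2→ 2^2 + 2 —bump→ 3^3 + 3 = 30 —(−1)→ 29
29 —HB3→ 3^3 + 2 —bump→ 4^4 + 2 = 258 —(−1)→ 257

ω^ω + 2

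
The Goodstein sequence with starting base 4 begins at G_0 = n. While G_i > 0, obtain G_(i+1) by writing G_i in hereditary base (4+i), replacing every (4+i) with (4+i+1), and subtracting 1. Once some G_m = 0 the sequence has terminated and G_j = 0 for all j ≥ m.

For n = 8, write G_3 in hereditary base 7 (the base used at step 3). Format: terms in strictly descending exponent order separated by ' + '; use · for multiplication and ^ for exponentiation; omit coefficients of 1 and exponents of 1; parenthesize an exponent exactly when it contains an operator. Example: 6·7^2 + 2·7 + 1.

i=0: 8 = 2·4 (b=4); 4→5: 2·5 = 10; 10−1 = 9
i=1: 9 = 5 + 4 (b=5); 5→6: 6 + 4 = 10; 10−1 = 9
i=2: 9 = 6 + 3 (b=6); 6→7: 7 + 3 = 10; 10−1 = 9
i=3: 9 = 7 + 2 (b=7); 7→8: 8 + 2 = 10; 10−1 = 9

7 + 2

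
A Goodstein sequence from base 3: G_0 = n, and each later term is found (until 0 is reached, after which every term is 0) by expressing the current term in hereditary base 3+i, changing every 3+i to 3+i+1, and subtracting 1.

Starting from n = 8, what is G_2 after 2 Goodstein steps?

10

8 —HB3→ 2·3 + 2 —bump→ 2·4 + 2 = 10 —(−1)→ 9
9 —HB4→ 2·4 + 1 —bump→ 2·5 + 1 = 11 —(−1)→ 10
10 —HB5→ 2·5 —bump→ 2·6 = 12 —(−1)→ 11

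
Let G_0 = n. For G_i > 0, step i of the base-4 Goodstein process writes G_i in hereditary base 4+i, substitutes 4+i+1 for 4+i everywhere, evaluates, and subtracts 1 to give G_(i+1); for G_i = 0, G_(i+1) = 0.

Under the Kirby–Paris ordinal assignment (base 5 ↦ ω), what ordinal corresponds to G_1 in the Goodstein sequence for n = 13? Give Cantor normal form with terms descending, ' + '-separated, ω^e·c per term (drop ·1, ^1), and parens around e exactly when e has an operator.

step 0: 13 = 3·4 + 1; sub 5 for 4: 3·5 + 1; = 16; G_1 = 16−1 = 15
step 1: 15 = 3·5; sub 6 for 5: 3·6; = 18; G_2 = 18−1 = 17

ω·3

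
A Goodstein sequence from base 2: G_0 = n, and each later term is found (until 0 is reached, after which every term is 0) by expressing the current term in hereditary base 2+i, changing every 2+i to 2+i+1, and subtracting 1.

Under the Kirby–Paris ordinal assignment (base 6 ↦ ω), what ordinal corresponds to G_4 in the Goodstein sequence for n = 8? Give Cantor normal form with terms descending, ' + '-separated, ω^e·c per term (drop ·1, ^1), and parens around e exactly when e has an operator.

8 —HB2→ 2^(2 + 1) —bump→ 3^(3 + 1) = 81 —(−1)→ 80
80 —HB3→ 2·3^3 + 2·3^2 + 2·3 + 2 —bump→ 2·4^4 + 2·4^2 + 2·4 + 2 = 554 —(−1)→ 553
553 —HB4→ 2·4^4 + 2·4^2 + 2·4 + 1 —bump→ 2·5^5 + 2·5^2 + 2·5 + 1 = 6311 —(−1)→ 6310
6310 —HB5→ 2·5^5 + 2·5^2 + 2·5 —bump→ 2·6^6 + 2·6^2 + 2·6 = 93396 —(−1)→ 93395

ω^ω·2 + ω^2·2 + ω + 5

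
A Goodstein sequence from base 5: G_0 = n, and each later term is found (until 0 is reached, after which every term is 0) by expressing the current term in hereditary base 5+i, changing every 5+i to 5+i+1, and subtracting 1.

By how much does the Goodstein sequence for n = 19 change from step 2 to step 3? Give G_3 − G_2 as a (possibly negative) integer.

2

i=0: 19 = 3·5 + 4 (b=5); 5→6: 3·6 + 4 = 22; 22−1 = 21
i=1: 21 = 3·6 + 3 (b=6); 6→7: 3·7 + 3 = 24; 24−1 = 23
i=2: 23 = 3·7 + 2 (b=7); 7→8: 3·8 + 2 = 26; 26−1 = 25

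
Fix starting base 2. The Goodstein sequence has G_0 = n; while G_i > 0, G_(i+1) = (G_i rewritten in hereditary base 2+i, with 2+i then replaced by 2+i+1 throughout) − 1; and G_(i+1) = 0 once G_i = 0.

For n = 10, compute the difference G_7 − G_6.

1853361269

step 0: 10 = 2^(2 + 1) + 2; sub 3 for 2: 3^(3 + 1) + 3; = 84; G_1 = 84−1 = 83
step 1: 83 = 3^(3 + 1) + 2; sub 4 for 3: 4^(4 + 1) + 2; = 1026; G_2 = 1026−1 = 1025
step 2: 1025 = 4^(4 + 1) + 1; sub 5 for 4: 5^(5 + 1) + 1; = 15626; G_3 = 15626−1 = 15625
step 3: 15625 = 5^(5 + 1); sub 6 for 5: 6^(6 + 1); = 279936; G_4 = 279936−1 = 279935
step 4: 279935 = 5·6^6 + 5·6^5 + 5·6^4 + 5·6^3 + 5·6^2 + 5·6 + 5; sub 7 for 6: 5·7^7 + 5·7^5 + 5·7^4 + 5·7^3 + 5·7^2 + 5·7 + 5; = 4215755; G_5 = 4215755−1 = 4215754
step 5: 4215754 = 5·7^7 + 5·7^5 + 5·7^4 + 5·7^3 + 5·7^2 + 5·7 + 4; sub 8 for 7: 5·8^8 + 5·8^5 + 5·8^4 + 5·8^3 + 5·8^2 + 5·8 + 4; = 84073324; G_6 = 84073324−1 = 84073323
step 6: 84073323 = 5·8^8 + 5·8^5 + 5·8^4 + 5·8^3 + 5·8^2 + 5·8 + 3; sub 9 for 8: 5·9^9 + 5·9^5 + 5·9^4 + 5·9^3 + 5·9^2 + 5·9 + 3; = 1937434593; G_7 = 1937434593−1 = 1937434592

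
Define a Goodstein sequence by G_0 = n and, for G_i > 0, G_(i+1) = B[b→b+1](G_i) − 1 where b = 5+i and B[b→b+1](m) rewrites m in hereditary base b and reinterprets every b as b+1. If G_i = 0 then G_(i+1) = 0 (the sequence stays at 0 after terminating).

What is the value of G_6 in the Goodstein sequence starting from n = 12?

G_0=12  [base 5] 2·5 + 2  →[5↦6]→  2·6 + 2 = 14  −1 ⇒ G_1=13
G_1=13  [base 6] 2·6 + 1  →[6↦7]→  2·7 + 1 = 15  −1 ⇒ G_2=14
G_2=14  [base 7] 2·7  →[7↦8]→  2·8 = 16  −1 ⇒ G_3=15
G_3=15  [base 8] 8 + 7  →[8↦9]→  9 + 7 = 16  −1 ⇒ G_4=15
G_4=15  [base 9] 9 + 6  →[9↦10]→  10 + 6 = 16  −1 ⇒ G_5=15
G_5=15  [base 10] 10 + 5  →[10↦11]→  11 + 5 = 16  −1 ⇒ G_6=15

15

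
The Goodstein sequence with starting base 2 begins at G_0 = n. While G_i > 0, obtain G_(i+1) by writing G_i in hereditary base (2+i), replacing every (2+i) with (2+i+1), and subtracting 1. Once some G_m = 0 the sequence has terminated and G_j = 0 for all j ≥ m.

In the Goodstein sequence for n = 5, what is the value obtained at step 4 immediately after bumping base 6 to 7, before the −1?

1198

G_0=5  [base 2] 2^2 + 1  →[2↦3]→  3^3 + 1 = 28  −1 ⇒ G_1=27
G_1=27  [base 3] 3^3  →[3↦4]→  4^4 = 256  −1 ⇒ G_2=255
G_2=255  [base 4] 3·4^3 + 3·4^2 + 3·4 + 3  →[4↦5]→  3·5^3 + 3·5^2 + 3·5 + 3 = 468  −1 ⇒ G_3=467
G_3=467  [base 5] 3·5^3 + 3·5^2 + 3·5 + 2  →[5↦6]→  3·6^3 + 3·6^2 + 3·6 + 2 = 776  −1 ⇒ G_4=775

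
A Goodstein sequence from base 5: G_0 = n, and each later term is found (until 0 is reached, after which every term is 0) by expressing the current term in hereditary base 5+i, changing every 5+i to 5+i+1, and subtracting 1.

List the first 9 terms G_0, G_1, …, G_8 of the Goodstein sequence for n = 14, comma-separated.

14 —HB5→ 2·5 + 4 —bump→ 2·6 + 4 = 16 —(−1)→ 15
15 —HB6→ 2·6 + 3 —bump→ 2·7 + 3 = 17 —(−1)→ 16
16 —HB7→ 2·7 + 2 —bump→ 2·8 + 2 = 18 —(−1)→ 17
17 —HB8→ 2·8 + 1 —bump→ 2·9 + 1 = 19 —(−1)→ 18
18 —HB9→ 2·9 —bump→ 2·10 = 20 —(−1)→ 19
19 —HB10→ 10 + 9 —bump→ 11 + 9 = 20 —(−1)→ 19
19 —HB11→ 11 + 8 —bump→ 12 + 8 = 20 —(−1)→ 19
19 —HB12→ 12 + 7 —bump→ 13 + 7 = 20 —(−1)→ 19

14, 15, 16, 17, 18, 19, 19, 19, 19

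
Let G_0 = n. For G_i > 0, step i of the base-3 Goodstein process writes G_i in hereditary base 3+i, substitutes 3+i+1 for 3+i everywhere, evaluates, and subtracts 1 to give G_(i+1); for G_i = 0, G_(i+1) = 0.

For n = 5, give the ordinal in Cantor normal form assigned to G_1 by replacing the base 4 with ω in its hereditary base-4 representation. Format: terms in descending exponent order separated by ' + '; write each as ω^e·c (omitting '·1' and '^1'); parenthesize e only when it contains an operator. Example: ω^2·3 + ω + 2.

G_0 = 5. HB_3(5) = 3 + 2. Bump = 6. G_1 = 5.
G_1 = 5. HB_4(5) = 4 + 1. Bump = 6. G_2 = 5.

ω + 1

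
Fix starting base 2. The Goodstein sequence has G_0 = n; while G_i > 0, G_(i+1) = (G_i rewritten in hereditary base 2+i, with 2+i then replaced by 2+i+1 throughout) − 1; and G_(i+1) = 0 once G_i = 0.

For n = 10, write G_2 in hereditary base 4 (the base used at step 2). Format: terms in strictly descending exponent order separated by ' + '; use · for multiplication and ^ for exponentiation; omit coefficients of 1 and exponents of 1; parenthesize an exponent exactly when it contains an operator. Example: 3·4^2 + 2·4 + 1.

4^(4 + 1) + 1

G_0=10  [base 2] 2^(2 + 1) + 2  →[2↦3]→  3^(3 + 1) + 3 = 84  −1 ⇒ G_1=83
G_1=83  [base 3] 3^(3 + 1) + 2  →[3↦4]→  4^(4 + 1) + 2 = 1026  −1 ⇒ G_2=1025
G_2=1025  [base 4] 4^(4 + 1) + 1  →[4↦5]→  5^(5 + 1) + 1 = 15626  −1 ⇒ G_3=15625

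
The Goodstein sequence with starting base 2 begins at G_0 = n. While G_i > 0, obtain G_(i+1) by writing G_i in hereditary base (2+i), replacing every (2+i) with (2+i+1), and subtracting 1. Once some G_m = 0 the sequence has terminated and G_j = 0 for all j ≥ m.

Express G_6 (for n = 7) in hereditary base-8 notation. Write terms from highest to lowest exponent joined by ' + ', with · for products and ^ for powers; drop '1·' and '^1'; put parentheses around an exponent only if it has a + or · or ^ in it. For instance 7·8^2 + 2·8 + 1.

7·8^7 + 7·8^6 + 7·8^5 + 7·8^4 + 7·8^3 + 7·8^2 + 7·8 + 7

(0) 7|_2 = 2^2 + 2 + 1 ↦ 3^3 + 3 + 1|_3 = 31 ⇒ 30
(1) 30|_3 = 3^3 + 3 ↦ 4^4 + 4|_4 = 260 ⇒ 259
(2) 259|_4 = 4^4 + 3 ↦ 5^5 + 3|_5 = 3128 ⇒ 3127
(3) 3127|_5 = 5^5 + 2 ↦ 6^6 + 2|_6 = 46658 ⇒ 46657
(4) 46657|_6 = 6^6 + 1 ↦ 7^7 + 1|_7 = 823544 ⇒ 823543
(5) 823543|_7 = 7^7 ↦ 8^8|_8 = 16777216 ⇒ 16777215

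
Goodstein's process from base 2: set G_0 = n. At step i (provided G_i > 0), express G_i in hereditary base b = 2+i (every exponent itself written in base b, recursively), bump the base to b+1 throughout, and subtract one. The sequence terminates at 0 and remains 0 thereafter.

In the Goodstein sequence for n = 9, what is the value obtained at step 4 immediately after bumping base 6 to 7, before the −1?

G_0=9  [base 2] 2^(2 + 1) + 1  →[2↦3]→  3^(3 + 1) + 1 = 82  −1 ⇒ G_1=81
G_1=81  [base 3] 3^(3 + 1)  →[3↦4]→  4^(4 + 1) = 1024  −1 ⇒ G_2=1023
G_2=1023  [base 4] 3·4^4 + 3·4^3 + 3·4^2 + 3·4 + 3  →[4↦5]→  3·5^5 + 3·5^3 + 3·5^2 + 3·5 + 3 = 9843  −1 ⇒ G_3=9842
G_3=9842  [base 5] 3·5^5 + 3·5^3 + 3·5^2 + 3·5 + 2  →[5↦6]→  3·6^6 + 3·6^3 + 3·6^2 + 3·6 + 2 = 140744  −1 ⇒ G_4=140743
G_4=140743  [base 6] 3·6^6 + 3·6^3 + 3·6^2 + 3·6 + 1  →[6↦7]→  3·7^7 + 3·7^3 + 3·7^2 + 3·7 + 1 = 2471827  −1 ⇒ G_5=2471826

2471827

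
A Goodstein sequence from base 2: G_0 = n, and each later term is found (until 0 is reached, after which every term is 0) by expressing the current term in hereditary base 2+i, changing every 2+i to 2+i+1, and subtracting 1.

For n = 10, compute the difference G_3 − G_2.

14600

G_0 = 10. HB_2(10) = 2^(2 + 1) + 2. Bump = 84. G_1 = 83.
G_1 = 83. HB_3(83) = 3^(3 + 1) + 2. Bump = 1026. G_2 = 1025.
G_2 = 1025. HB_4(1025) = 4^(4 + 1) + 1. Bump = 15626. G_3 = 15625.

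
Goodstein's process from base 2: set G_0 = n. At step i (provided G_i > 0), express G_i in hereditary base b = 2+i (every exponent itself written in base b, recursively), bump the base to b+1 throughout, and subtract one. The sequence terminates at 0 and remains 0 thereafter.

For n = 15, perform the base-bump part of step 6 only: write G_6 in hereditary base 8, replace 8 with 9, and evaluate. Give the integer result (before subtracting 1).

step 0: 15 = 2^(2 + 1) + 2^2 + 2 + 1; sub 3 for 2: 3^(3 + 1) + 3^3 + 3 + 1; = 112; G_1 = 112−1 = 111
step 1: 111 = 3^(3 + 1) + 3^3 + 3; sub 4 for 3: 4^(4 + 1) + 4^4 + 4; = 1284; G_2 = 1284−1 = 1283
step 2: 1283 = 4^(4 + 1) + 4^4 + 3; sub 5 for 4: 5^(5 + 1) + 5^5 + 3; = 18753; G_3 = 18753−1 = 18752
step 3: 18752 = 5^(5 + 1) + 5^5 + 2; sub 6 for 5: 6^(6 + 1) + 6^6 + 2; = 326594; G_4 = 326594−1 = 326593
step 4: 326593 = 6^(6 + 1) + 6^6 + 1; sub 7 for 6: 7^(7 + 1) + 7^7 + 1; = 6588345; G_5 = 6588345−1 = 6588344
step 5: 6588344 = 7^(7 + 1) + 7^7; sub 8 for 7: 8^(8 + 1) + 8^8; = 150994944; G_6 = 150994944−1 = 150994943
step 6: 150994943 = 8^(8 + 1) + 7·8^7 + 7·8^6 + 7·8^5 + 7·8^4 + 7·8^3 + 7·8^2 + 7·8 + 7; sub 9 for 8: 9^(9 + 1) + 7·9^7 + 7·9^6 + 7·9^5 + 7·9^4 + 7·9^3 + 7·9^2 + 7·9 + 7; = 3524450281; G_7 = 3524450281−1 = 3524450280

3524450281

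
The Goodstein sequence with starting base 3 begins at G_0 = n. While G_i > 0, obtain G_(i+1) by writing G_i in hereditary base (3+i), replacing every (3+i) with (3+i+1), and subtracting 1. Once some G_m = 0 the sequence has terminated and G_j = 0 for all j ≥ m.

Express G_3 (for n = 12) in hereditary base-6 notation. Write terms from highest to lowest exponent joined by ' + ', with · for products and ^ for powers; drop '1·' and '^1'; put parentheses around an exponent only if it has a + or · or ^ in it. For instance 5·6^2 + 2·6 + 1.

i=0: 12 = 3^2 + 3 (b=3); 3→4: 4^2 + 4 = 20; 20−1 = 19
i=1: 19 = 4^2 + 3 (b=4); 4→5: 5^2 + 3 = 28; 28−1 = 27
i=2: 27 = 5^2 + 2 (b=5); 5→6: 6^2 + 2 = 38; 38−1 = 37
i=3: 37 = 6^2 + 1 (b=6); 6→7: 7^2 + 1 = 50; 50−1 = 49

6^2 + 1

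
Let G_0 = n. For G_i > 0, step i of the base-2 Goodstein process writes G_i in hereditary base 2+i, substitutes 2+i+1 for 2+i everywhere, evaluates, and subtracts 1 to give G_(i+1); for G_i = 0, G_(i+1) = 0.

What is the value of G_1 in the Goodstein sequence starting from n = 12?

107

12 —HB2→ 2^(2 + 1) + 2^2 —bump→ 3^(3 + 1) + 3^3 = 108 —(−1)→ 107
107 —HB3→ 3^(3 + 1) + 2·3^2 + 2·3 + 2 —bump→ 4^(4 + 1) + 2·4^2 + 2·4 + 2 = 1066 —(−1)→ 1065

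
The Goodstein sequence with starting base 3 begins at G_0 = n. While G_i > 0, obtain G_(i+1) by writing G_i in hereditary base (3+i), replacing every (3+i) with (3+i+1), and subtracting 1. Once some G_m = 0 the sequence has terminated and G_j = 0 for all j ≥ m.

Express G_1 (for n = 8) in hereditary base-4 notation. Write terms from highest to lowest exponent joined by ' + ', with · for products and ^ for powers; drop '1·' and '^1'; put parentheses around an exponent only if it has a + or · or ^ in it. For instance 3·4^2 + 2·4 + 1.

G_0=8  [base 3] 2·3 + 2  →[3↦4]→  2·4 + 2 = 10  −1 ⇒ G_1=9
G_1=9  [base 4] 2·4 + 1  →[4↦5]→  2·5 + 1 = 11  −1 ⇒ G_2=10

2·4 + 1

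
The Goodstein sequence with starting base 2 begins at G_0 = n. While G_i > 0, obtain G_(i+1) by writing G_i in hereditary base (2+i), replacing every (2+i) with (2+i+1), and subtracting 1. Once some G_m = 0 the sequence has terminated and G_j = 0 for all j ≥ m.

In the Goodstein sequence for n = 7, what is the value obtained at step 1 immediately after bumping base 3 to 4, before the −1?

G_0=7  [base 2] 2^2 + 2 + 1  →[2↦3]→  3^3 + 3 + 1 = 31  −1 ⇒ G_1=30
G_1=30  [base 3] 3^3 + 3  →[3↦4]→  4^4 + 4 = 260  −1 ⇒ G_2=259

260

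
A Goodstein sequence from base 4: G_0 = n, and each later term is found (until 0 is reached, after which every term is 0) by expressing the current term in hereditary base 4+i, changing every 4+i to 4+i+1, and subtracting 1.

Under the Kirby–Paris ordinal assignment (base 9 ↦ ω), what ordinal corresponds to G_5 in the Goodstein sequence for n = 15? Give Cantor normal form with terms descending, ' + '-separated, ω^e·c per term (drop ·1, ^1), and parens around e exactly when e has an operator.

ω·2 + 6

(0) 15|_4 = 3·4 + 3 ↦ 3·5 + 3|_5 = 18 ⇒ 17
(1) 17|_5 = 3·5 + 2 ↦ 3·6 + 2|_6 = 20 ⇒ 19
(2) 19|_6 = 3·6 + 1 ↦ 3·7 + 1|_7 = 22 ⇒ 21
(3) 21|_7 = 3·7 ↦ 3·8|_8 = 24 ⇒ 23
(4) 23|_8 = 2·8 + 7 ↦ 2·9 + 7|_9 = 25 ⇒ 24
(5) 24|_9 = 2·9 + 6 ↦ 2·10 + 6|_10 = 26 ⇒ 25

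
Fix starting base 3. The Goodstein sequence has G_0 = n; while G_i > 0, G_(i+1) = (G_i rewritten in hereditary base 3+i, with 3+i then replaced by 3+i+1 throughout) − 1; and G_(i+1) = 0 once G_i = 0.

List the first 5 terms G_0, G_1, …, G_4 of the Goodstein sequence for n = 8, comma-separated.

(0) 8|_3 = 2·3 + 2 ↦ 2·4 + 2|_4 = 10 ⇒ 9
(1) 9|_4 = 2·4 + 1 ↦ 2·5 + 1|_5 = 11 ⇒ 10
(2) 10|_5 = 2·5 ↦ 2·6|_6 = 12 ⇒ 11
(3) 11|_6 = 6 + 5 ↦ 7 + 5|_7 = 12 ⇒ 11

8, 9, 10, 11, 11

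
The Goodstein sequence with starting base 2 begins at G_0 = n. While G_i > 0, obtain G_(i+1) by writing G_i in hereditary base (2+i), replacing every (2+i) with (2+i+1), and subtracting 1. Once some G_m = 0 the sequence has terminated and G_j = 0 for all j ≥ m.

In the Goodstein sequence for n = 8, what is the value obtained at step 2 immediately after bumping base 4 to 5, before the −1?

6311

i=0: 8 = 2^(2 + 1) (b=2); 2→3: 3^(3 + 1) = 81; 81−1 = 80
i=1: 80 = 2·3^3 + 2·3^2 + 2·3 + 2 (b=3); 3→4: 2·4^4 + 2·4^2 + 2·4 + 2 = 554; 554−1 = 553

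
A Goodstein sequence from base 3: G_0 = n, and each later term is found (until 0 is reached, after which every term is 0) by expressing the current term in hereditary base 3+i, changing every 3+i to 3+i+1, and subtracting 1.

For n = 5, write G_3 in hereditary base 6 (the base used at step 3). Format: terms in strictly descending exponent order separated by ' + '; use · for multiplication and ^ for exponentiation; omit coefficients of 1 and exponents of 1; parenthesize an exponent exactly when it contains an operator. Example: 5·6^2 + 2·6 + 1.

5

base 3: 5 = 3 + 2; at 4: 4 + 2 = 6; next = 5
base 4: 5 = 4 + 1; at 5: 5 + 1 = 6; next = 5
base 5: 5 = 5; at 6: 6 = 6; next = 5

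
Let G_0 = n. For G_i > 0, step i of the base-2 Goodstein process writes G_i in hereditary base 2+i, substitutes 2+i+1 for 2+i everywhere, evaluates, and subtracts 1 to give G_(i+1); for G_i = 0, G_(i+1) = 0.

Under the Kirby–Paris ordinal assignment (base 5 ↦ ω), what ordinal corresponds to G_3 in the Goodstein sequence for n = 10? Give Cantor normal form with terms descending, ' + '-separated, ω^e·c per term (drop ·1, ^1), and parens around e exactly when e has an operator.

ω^(ω + 1)

G_0 = 10. HB_2(10) = 2^(2 + 1) + 2. Bump = 84. G_1 = 83.
G_1 = 83. HB_3(83) = 3^(3 + 1) + 2. Bump = 1026. G_2 = 1025.
G_2 = 1025. HB_4(1025) = 4^(4 + 1) + 1. Bump = 15626. G_3 = 15625.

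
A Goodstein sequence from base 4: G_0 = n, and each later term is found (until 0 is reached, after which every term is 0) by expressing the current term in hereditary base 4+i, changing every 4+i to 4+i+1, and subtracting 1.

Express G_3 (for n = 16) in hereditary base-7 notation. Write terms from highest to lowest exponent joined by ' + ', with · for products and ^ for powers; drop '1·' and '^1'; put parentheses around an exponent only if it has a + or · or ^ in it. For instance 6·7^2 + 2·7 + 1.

4·7 + 2

step 0: 16 = 4^2; sub 5 for 4: 5^2; = 25; G_1 = 25−1 = 24
step 1: 24 = 4·5 + 4; sub 6 for 5: 4·6 + 4; = 28; G_2 = 28−1 = 27
step 2: 27 = 4·6 + 3; sub 7 for 6: 4·7 + 3; = 31; G_3 = 31−1 = 30
step 3: 30 = 4·7 + 2; sub 8 for 7: 4·8 + 2; = 34; G_4 = 34−1 = 33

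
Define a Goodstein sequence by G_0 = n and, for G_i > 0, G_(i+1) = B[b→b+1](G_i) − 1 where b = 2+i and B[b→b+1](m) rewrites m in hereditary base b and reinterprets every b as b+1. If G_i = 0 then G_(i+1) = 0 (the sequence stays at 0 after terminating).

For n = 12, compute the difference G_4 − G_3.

264334

12 —HB2→ 2^(2 + 1) + 2^2 —bump→ 3^(3 + 1) + 3^3 = 108 —(−1)→ 107
107 —HB3→ 3^(3 + 1) + 2·3^2 + 2·3 + 2 —bump→ 4^(4 + 1) + 2·4^2 + 2·4 + 2 = 1066 —(−1)→ 1065
1065 —HB4→ 4^(4 + 1) + 2·4^2 + 2·4 + 1 —bump→ 5^(5 + 1) + 2·5^2 + 2·5 + 1 = 15686 —(−1)→ 15685
15685 —HB5→ 5^(5 + 1) + 2·5^2 + 2·5 —bump→ 6^(6 + 1) + 2·6^2 + 2·6 = 280020 —(−1)→ 280019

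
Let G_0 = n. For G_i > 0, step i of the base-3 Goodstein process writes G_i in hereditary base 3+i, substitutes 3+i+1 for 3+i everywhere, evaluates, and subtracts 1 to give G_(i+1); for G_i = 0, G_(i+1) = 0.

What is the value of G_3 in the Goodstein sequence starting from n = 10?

27

G_0=10  [base 3] 3^2 + 1  →[3↦4]→  4^2 + 1 = 17  −1 ⇒ G_1=16
G_1=16  [base 4] 4^2  →[4↦5]→  5^2 = 25  −1 ⇒ G_2=24
G_2=24  [base 5] 4·5 + 4  →[5↦6]→  4·6 + 4 = 28  −1 ⇒ G_3=27
G_3=27  [base 6] 4·6 + 3  →[6↦7]→  4·7 + 3 = 31  −1 ⇒ G_4=30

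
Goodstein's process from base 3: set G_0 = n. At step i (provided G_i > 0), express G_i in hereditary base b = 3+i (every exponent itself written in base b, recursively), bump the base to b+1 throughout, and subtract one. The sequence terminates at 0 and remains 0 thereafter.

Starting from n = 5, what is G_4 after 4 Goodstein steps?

4

(0) 5|_3 = 3 + 2 ↦ 4 + 2|_4 = 6 ⇒ 5
(1) 5|_4 = 4 + 1 ↦ 5 + 1|_5 = 6 ⇒ 5
(2) 5|_5 = 5 ↦ 6|_6 = 6 ⇒ 5
(3) 5|_6 = 5 ↦ 5|_7 = 5 ⇒ 4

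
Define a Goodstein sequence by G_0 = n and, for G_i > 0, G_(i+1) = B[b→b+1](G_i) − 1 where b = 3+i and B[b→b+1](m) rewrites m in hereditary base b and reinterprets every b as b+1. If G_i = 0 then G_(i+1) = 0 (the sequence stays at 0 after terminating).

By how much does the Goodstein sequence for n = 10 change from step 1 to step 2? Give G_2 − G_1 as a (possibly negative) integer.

G_0 = 10. HB_3(10) = 3^2 + 1. Bump = 17. G_1 = 16.
G_1 = 16. HB_4(16) = 4^2. Bump = 25. G_2 = 24.

8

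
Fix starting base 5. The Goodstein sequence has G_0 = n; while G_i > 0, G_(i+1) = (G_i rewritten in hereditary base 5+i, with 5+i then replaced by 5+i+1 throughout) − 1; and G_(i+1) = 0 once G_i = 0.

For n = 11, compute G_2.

13

[0] 11 ≡ 2·5 + 1 (base 5). Lift 6: 13. −1: 12.
[1] 12 ≡ 2·6 (base 6). Lift 7: 14. −1: 13.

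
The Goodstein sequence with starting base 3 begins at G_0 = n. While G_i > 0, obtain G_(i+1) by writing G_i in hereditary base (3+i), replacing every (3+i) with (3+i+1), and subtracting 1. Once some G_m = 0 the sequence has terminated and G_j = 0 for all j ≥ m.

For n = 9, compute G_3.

19

G_0=9  [base 3] 3^2  →[3↦4]→  4^2 = 16  −1 ⇒ G_1=15
G_1=15  [base 4] 3·4 + 3  →[4↦5]→  3·5 + 3 = 18  −1 ⇒ G_2=17
G_2=17  [base 5] 3·5 + 2  →[5↦6]→  3·6 + 2 = 20  −1 ⇒ G_3=19
G_3=19  [base 6] 3·6 + 1  →[6↦7]→  3·7 + 1 = 22  −1 ⇒ G_4=21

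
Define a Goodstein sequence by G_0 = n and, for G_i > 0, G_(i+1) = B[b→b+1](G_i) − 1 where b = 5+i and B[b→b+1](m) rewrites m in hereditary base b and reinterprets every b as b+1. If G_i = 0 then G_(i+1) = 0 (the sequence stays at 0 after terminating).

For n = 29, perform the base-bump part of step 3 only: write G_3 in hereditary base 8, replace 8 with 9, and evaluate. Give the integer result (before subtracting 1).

G_0 = 29. HB_5(29) = 5^2 + 4. Bump = 40. G_1 = 39.
G_1 = 39. HB_6(39) = 6^2 + 3. Bump = 52. G_2 = 51.
G_2 = 51. HB_7(51) = 7^2 + 2. Bump = 66. G_3 = 65.
G_3 = 65. HB_8(65) = 8^2 + 1. Bump = 82. G_4 = 81.

82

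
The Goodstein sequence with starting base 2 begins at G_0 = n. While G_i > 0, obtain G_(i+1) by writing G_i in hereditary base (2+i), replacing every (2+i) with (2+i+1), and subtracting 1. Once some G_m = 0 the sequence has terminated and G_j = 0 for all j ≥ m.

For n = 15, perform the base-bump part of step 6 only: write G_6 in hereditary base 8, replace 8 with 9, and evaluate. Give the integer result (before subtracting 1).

3524450281

G_0 = 15. HB_2(15) = 2^(2 + 1) + 2^2 + 2 + 1. Bump = 112. G_1 = 111.
G_1 = 111. HB_3(111) = 3^(3 + 1) + 3^3 + 3. Bump = 1284. G_2 = 1283.
G_2 = 1283. HB_4(1283) = 4^(4 + 1) + 4^4 + 3. Bump = 18753. G_3 = 18752.
G_3 = 18752. HB_5(18752) = 5^(5 + 1) + 5^5 + 2. Bump = 326594. G_4 = 326593.
G_4 = 326593. HB_6(326593) = 6^(6 + 1) + 6^6 + 1. Bump = 6588345. G_5 = 6588344.
G_5 = 6588344. HB_7(6588344) = 7^(7 + 1) + 7^7. Bump = 150994944. G_6 = 150994943.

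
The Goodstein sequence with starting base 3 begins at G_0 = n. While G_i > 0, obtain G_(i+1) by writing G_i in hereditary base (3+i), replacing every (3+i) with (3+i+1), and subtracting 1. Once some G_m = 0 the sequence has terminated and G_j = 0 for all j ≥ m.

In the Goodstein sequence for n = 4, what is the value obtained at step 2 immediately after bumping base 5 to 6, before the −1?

4

step 0: 4 = 3 + 1; sub 4 for 3: 4 + 1; = 5; G_1 = 5−1 = 4
step 1: 4 = 4; sub 5 for 4: 5; = 5; G_2 = 5−1 = 4
step 2: 4 = 4; sub 6 for 5: 4; = 4; G_3 = 4−1 = 3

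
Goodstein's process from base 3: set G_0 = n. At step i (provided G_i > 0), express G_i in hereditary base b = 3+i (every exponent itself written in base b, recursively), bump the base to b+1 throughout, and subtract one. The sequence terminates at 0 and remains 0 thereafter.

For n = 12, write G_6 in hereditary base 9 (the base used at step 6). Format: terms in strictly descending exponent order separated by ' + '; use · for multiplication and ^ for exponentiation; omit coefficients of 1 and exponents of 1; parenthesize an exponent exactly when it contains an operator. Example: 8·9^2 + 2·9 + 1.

G_0 = 12. HB_3(12) = 3^2 + 3. Bump = 20. G_1 = 19.
G_1 = 19. HB_4(19) = 4^2 + 3. Bump = 28. G_2 = 27.
G_2 = 27. HB_5(27) = 5^2 + 2. Bump = 38. G_3 = 37.
G_3 = 37. HB_6(37) = 6^2 + 1. Bump = 50. G_4 = 49.
G_4 = 49. HB_7(49) = 7^2. Bump = 64. G_5 = 63.
G_5 = 63. HB_8(63) = 7·8 + 7. Bump = 70. G_6 = 69.
G_6 = 69. HB_9(69) = 7·9 + 6. Bump = 76. G_7 = 75.

7·9 + 6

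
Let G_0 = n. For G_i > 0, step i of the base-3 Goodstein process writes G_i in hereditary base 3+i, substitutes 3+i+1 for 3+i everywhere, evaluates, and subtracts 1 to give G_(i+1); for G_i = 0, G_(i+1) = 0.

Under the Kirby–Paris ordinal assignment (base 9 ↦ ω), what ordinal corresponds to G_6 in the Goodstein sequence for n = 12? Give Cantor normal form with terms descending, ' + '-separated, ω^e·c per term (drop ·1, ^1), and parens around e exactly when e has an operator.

i=0: 12 = 3^2 + 3 (b=3); 3→4: 4^2 + 4 = 20; 20−1 = 19
i=1: 19 = 4^2 + 3 (b=4); 4→5: 5^2 + 3 = 28; 28−1 = 27
i=2: 27 = 5^2 + 2 (b=5); 5→6: 6^2 + 2 = 38; 38−1 = 37
i=3: 37 = 6^2 + 1 (b=6); 6→7: 7^2 + 1 = 50; 50−1 = 49
i=4: 49 = 7^2 (b=7); 7→8: 8^2 = 64; 64−1 = 63
i=5: 63 = 7·8 + 7 (b=8); 8→9: 7·9 + 7 = 70; 70−1 = 69
i=6: 69 = 7·9 + 6 (b=9); 9→10: 7·10 + 6 = 76; 76−1 = 75

ω·7 + 6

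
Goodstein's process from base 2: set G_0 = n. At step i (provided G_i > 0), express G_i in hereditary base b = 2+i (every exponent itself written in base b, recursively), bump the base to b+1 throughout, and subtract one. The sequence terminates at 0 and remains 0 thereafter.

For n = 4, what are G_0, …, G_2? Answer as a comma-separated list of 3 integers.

[0] 4 ≡ 2^2 (base 2). Lift 3: 27. −1: 26.
[1] 26 ≡ 2·3^2 + 2·3 + 2 (base 3). Lift 4: 42. −1: 41.

4, 26, 41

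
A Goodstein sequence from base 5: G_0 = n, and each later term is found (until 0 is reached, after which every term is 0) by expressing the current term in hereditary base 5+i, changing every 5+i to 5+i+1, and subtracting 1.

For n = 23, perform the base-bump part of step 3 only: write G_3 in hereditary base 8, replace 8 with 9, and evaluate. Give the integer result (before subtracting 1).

[0] 23 ≡ 4·5 + 3 (base 5). Lift 6: 27. −1: 26.
[1] 26 ≡ 4·6 + 2 (base 6). Lift 7: 30. −1: 29.
[2] 29 ≡ 4·7 + 1 (base 7). Lift 8: 33. −1: 32.

36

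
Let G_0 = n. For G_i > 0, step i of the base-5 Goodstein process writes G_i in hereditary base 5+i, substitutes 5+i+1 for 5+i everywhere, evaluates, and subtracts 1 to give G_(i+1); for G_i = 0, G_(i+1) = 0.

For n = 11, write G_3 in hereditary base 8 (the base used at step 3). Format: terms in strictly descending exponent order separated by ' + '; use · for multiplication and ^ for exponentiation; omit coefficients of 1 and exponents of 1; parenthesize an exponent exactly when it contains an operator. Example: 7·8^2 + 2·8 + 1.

i=0: 11 = 2·5 + 1 (b=5); 5→6: 2·6 + 1 = 13; 13−1 = 12
i=1: 12 = 2·6 (b=6); 6→7: 2·7 = 14; 14−1 = 13
i=2: 13 = 7 + 6 (b=7); 7→8: 8 + 6 = 14; 14−1 = 13
i=3: 13 = 8 + 5 (b=8); 8→9: 9 + 5 = 14; 14−1 = 13

8 + 5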